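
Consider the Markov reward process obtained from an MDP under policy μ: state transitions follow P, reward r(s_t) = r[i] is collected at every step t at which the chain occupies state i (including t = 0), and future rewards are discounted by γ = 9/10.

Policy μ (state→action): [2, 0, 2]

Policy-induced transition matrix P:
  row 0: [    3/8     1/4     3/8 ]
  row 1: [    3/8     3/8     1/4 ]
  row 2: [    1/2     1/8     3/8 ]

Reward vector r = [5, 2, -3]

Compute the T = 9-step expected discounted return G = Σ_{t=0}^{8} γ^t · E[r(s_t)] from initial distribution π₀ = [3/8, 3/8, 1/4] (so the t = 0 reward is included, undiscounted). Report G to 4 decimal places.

t=0: π = [0.3750, 0.3750, 0.2500], E[r] = 1.8750, γ^t·E[r] = 1.875000, running G = 1.875000
t=1: π = [0.4063, 0.2656, 0.3281], E[r] = 1.5781, γ^t·E[r] = 1.420313, running G = 3.295313
t=2: π = [0.4160, 0.2422, 0.3418], E[r] = 1.5391, γ^t·E[r] = 1.246641, running G = 4.541953
t=3: π = [0.4177, 0.2375, 0.3447], E[r] = 1.5295, γ^t·E[r] = 1.115035, running G = 5.656989
t=4: π = [0.4181, 0.2366, 0.3453], E[r] = 1.5277, γ^t·E[r] = 1.002351, running G = 6.659339
t=5: π = [0.4182, 0.2364, 0.3454], E[r] = 1.5274, γ^t·E[r] = 0.901895, running G = 7.561234
t=6: π = [0.4182, 0.2364, 0.3454], E[r] = 1.5273, γ^t·E[r] = 0.811665, running G = 8.372899
t=7: π = [0.4182, 0.2364, 0.3455], E[r] = 1.5273, γ^t·E[r] = 0.730492, running G = 9.103391
t=8: π = [0.4182, 0.2364, 0.3455], E[r] = 1.5273, γ^t·E[r] = 0.657441, running G = 9.760832

G = 9.7608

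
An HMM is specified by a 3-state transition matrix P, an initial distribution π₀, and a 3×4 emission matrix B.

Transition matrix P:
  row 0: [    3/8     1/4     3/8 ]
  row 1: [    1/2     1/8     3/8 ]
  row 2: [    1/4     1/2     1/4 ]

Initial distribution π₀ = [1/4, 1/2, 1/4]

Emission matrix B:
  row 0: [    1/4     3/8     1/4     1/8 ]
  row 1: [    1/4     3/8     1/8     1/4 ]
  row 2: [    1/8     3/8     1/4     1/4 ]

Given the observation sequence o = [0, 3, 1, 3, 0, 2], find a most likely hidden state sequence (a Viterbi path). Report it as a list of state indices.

path = [1, 2, 1, 2, 1, 0]

t=0: δ = [6.250e-02, 1.250e-01, 3.125e-02]  (obs o_0=0)
t=1: δ = [7.812e-03, 3.906e-03, 1.172e-02]  ψ = [1, 0, 1]  (obs o_1=3)
t=2: δ = [1.099e-03, 2.197e-03, 1.099e-03]  ψ = [0, 2, 0]  (obs o_2=1)
t=3: δ = [1.373e-04, 1.373e-04, 2.060e-04]  ψ = [1, 2, 1]  (obs o_3=3)
t=4: δ = [1.717e-05, 2.575e-05, 6.437e-06]  ψ = [1, 2, 0]  (obs o_4=0)
t=5: δ = [3.219e-06, 5.364e-07, 2.414e-06]  ψ = [1, 0, 1]  (obs o_5=2)
backtrack: best end state = 0; path = [1, 2, 1, 2, 1, 0]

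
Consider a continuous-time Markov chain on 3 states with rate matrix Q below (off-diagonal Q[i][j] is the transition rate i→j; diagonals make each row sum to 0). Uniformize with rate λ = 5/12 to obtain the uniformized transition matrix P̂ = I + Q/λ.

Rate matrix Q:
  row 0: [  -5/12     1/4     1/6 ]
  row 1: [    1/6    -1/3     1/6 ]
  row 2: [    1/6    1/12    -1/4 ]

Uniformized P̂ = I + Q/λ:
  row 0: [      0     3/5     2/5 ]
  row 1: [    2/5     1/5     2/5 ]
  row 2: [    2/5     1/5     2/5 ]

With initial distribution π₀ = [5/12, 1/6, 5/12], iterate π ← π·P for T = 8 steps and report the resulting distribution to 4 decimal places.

t=0: π = [0.4167, 0.1667, 0.4167]
t=1: π = [0.2333, 0.3667, 0.4000]
t=2: π = [0.3067, 0.2933, 0.4000]
t=3: π = [0.2773, 0.3227, 0.4000]
t=4: π = [0.2891, 0.3109, 0.4000]
t=5: π = [0.2844, 0.3156, 0.4000]
t=6: π = [0.2863, 0.3137, 0.4000]
t=7: π = [0.2855, 0.3145, 0.4000]
t=8: π = [0.2858, 0.3142, 0.4000]

π = [0.2858, 0.3142, 0.4000]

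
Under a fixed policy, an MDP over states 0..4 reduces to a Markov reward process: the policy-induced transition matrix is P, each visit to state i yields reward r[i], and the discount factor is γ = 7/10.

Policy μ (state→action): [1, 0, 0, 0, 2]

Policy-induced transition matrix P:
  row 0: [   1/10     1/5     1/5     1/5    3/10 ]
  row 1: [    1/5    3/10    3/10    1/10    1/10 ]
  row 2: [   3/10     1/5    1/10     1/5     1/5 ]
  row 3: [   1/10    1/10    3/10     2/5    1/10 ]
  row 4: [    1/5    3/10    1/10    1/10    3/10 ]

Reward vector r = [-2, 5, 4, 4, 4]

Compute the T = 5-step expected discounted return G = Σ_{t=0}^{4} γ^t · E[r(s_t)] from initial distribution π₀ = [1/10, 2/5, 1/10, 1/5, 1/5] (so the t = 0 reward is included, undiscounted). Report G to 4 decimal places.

G = 9.3562

t=0: π = [0.1000, 0.4000, 0.1000, 0.2000, 0.2000], E[r] = 3.8000, γ^t·E[r] = 3.800000, running G = 3.800000
t=1: π = [0.1800, 0.2400, 0.2300, 0.1800, 0.1700], E[r] = 3.1600, γ^t·E[r] = 2.212000, running G = 6.012000
t=2: π = [0.1870, 0.2230, 0.2020, 0.1950, 0.1930], E[r] = 3.1010, γ^t·E[r] = 1.519490, running G = 7.531490
t=3: π = [0.1820, 0.2221, 0.2023, 0.1974, 0.1962], E[r] = 3.1301, γ^t·E[r] = 1.073624, running G = 8.605114
t=4: π = [0.1823, 0.2221, 0.2021, 0.1977, 0.1959], E[r] = 3.1284, γ^t·E[r] = 0.751117, running G = 9.356231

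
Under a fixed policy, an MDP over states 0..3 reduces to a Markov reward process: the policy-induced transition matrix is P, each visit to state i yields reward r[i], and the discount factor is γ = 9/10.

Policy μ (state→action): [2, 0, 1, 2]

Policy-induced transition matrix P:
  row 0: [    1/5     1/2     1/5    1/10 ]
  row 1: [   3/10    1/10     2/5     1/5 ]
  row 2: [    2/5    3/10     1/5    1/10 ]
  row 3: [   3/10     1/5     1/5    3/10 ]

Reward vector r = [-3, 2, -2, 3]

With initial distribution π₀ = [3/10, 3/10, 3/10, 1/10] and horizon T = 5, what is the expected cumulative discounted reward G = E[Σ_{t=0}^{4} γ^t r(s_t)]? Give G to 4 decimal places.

t=0: π = [0.3000, 0.3000, 0.3000, 0.1000], E[r] = -0.6000, γ^t·E[r] = -0.600000, running G = -0.600000
t=1: π = [0.3000, 0.2900, 0.2600, 0.1500], E[r] = -0.3900, γ^t·E[r] = -0.351000, running G = -0.951000
t=2: π = [0.2960, 0.2870, 0.2580, 0.1590], E[r] = -0.3530, γ^t·E[r] = -0.285930, running G = -1.236930
t=3: π = [0.2962, 0.2859, 0.2574, 0.1605], E[r] = -0.3501, γ^t·E[r] = -0.255223, running G = -1.492153
t=4: π = [0.2961, 0.2860, 0.2572, 0.1607], E[r] = -0.3486, γ^t·E[r] = -0.228736, running G = -1.720889

G = -1.7209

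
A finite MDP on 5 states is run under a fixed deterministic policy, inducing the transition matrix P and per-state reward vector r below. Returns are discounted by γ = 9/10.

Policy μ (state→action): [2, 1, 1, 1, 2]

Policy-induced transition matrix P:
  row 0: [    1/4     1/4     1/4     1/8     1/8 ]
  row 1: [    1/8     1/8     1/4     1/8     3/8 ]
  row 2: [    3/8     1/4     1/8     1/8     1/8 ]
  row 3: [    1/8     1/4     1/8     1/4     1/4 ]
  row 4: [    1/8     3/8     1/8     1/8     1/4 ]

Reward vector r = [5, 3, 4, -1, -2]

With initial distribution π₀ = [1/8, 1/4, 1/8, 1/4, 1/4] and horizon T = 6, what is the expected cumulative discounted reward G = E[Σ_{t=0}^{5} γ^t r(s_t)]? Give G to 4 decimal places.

G = 7.6494

t=0: π = [0.1250, 0.2500, 0.1250, 0.2500, 0.2500], E[r] = 1.1250, γ^t·E[r] = 1.125000, running G = 1.125000
t=1: π = [0.1719, 0.2500, 0.1719, 0.1563, 0.2500], E[r] = 1.6406, γ^t·E[r] = 1.476563, running G = 2.601563
t=2: π = [0.1895, 0.2500, 0.1777, 0.1445, 0.2383], E[r] = 1.7871, γ^t·E[r] = 1.447559, running G = 4.049121
t=3: π = [0.1931, 0.2485, 0.1799, 0.1431, 0.2354], E[r] = 1.8171, γ^t·E[r] = 1.324694, running G = 5.373815
t=4: π = [0.1941, 0.2484, 0.1802, 0.1429, 0.2344], E[r] = 1.8247, γ^t·E[r] = 1.197210, running G = 6.571025
t=5: π = [0.1943, 0.2483, 0.1803, 0.1429, 0.2343], E[r] = 1.8262, γ^t·E[r] = 1.078375, running G = 7.649400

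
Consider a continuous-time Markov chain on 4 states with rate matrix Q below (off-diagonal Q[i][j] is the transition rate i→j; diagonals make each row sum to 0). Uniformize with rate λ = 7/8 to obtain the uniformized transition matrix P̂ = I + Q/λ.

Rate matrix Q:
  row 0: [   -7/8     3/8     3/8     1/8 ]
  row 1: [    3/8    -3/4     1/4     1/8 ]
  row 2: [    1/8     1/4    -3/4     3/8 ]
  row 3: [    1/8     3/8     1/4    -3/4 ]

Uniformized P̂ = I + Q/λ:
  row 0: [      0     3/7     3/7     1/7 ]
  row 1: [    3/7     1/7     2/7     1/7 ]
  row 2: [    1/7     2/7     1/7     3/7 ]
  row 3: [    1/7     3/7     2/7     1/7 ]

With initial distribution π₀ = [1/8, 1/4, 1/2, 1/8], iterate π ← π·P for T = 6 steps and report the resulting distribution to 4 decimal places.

t=0: π = [0.1250, 0.2500, 0.5000, 0.1250]
t=1: π = [0.1964, 0.2857, 0.2321, 0.2857]
t=2: π = [0.1964, 0.3138, 0.2806, 0.2092]
t=3: π = [0.2044, 0.2988, 0.2737, 0.2230]
t=4: π = [0.1990, 0.3041, 0.2758, 0.2211]
t=5: π = [0.2013, 0.3023, 0.2747, 0.2217]
t=6: π = [0.2005, 0.3030, 0.2752, 0.2214]

π = [0.2005, 0.3030, 0.2752, 0.2214]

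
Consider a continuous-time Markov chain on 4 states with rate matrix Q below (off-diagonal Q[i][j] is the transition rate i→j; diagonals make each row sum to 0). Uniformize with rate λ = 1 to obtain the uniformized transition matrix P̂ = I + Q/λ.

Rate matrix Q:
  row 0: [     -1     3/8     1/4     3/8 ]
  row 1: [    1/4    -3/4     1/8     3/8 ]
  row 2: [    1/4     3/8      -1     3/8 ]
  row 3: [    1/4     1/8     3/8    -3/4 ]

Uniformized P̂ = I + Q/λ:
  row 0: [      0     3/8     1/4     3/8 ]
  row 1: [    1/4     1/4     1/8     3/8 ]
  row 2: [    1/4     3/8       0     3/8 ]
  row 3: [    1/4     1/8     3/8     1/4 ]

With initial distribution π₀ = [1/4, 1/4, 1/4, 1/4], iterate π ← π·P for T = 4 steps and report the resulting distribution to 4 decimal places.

t=0: π = [0.2500, 0.2500, 0.2500, 0.2500]
t=1: π = [0.1875, 0.2813, 0.1875, 0.3438]
t=2: π = [0.2031, 0.2539, 0.2109, 0.3320]
t=3: π = [0.1992, 0.2603, 0.2070, 0.3335]
t=4: π = [0.2002, 0.2591, 0.2074, 0.3333]

π = [0.2002, 0.2591, 0.2074, 0.3333]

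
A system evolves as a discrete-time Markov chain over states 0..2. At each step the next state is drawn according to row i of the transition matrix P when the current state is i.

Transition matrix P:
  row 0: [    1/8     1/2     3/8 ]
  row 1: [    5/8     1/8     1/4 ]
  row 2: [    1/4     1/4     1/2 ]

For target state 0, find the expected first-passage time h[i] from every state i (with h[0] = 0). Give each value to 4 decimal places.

h = [0.0000, 2.0000, 3.0000]

First-step conditioning: h[0] = 0; for i ≠ 0, h[i] = 1 + Σ_k P[i][k]·h[k].
  h[1] = 1 + 1/8·h[1] + 1/4·h[2]
  h[2] = 1 + 1/4·h[1] + 1/2·h[2]
Solving the 2×2 linear system over states ≠ 0 gives exactly h = [0, 2, 3] (h[0] = 0 is the target).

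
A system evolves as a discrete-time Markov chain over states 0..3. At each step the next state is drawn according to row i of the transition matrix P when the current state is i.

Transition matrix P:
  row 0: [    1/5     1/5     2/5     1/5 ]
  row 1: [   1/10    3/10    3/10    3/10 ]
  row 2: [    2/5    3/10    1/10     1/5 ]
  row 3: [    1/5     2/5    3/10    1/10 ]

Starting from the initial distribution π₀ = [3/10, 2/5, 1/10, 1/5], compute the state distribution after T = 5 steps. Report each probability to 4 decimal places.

t=0: π = [0.3000, 0.4000, 0.1000, 0.2000]
t=1: π = [0.1800, 0.2900, 0.3100, 0.2200]
t=2: π = [0.2330, 0.3040, 0.2560, 0.2070]
t=3: π = [0.2208, 0.2974, 0.2721, 0.2097]
t=4: π = [0.2247, 0.2989, 0.2677, 0.2088]
t=5: π = [0.2236, 0.2984, 0.2689, 0.2090]

π = [0.2236, 0.2984, 0.2689, 0.2090]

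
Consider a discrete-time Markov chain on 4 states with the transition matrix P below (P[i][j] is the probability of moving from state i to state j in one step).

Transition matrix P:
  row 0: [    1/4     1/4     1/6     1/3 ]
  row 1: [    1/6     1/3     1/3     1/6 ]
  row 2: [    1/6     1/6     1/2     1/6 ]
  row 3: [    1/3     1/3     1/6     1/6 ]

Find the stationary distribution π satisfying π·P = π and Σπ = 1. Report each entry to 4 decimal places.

π = [0.2188, 0.2625, 0.3156, 0.2031]

Balance equations π_j = Σ_i π_i·P[i][j]:
  π_0 = 1/4·π_0 + 1/6·π_1 + 1/6·π_2 + 1/3·π_3
  π_1 = 1/4·π_0 + 1/3·π_1 + 1/6·π_2 + 1/3·π_3
  π_2 = 1/6·π_0 + 1/3·π_1 + 1/2·π_2 + 1/6·π_3
  normalize: π_0 + π_1 + π_2 + π_3 = 1
Solving the linear system gives exactly π = [7/32, 21/80, 101/320, 13/64].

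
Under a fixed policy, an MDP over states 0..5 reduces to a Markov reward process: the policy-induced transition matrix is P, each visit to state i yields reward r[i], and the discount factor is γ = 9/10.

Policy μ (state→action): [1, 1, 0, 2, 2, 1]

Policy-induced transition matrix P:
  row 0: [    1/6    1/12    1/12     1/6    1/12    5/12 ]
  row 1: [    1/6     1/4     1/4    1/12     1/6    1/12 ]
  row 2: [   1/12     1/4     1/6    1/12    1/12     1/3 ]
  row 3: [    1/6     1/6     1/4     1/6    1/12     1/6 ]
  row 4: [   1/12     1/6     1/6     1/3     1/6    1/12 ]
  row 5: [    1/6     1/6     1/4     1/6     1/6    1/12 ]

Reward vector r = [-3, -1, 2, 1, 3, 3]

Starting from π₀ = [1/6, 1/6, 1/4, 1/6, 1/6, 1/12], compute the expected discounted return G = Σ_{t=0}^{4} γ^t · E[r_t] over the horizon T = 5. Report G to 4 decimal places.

G = 3.5814

t=0: π = [0.1667, 0.1667, 0.2500, 0.1667, 0.1667, 0.0833], E[r] = 0.7500, γ^t·E[r] = 0.750000, running G = 0.750000
t=1: π = [0.1319, 0.1875, 0.1875, 0.1597, 0.1181, 0.2153], E[r] = 0.9514, γ^t·E[r] = 0.856250, running G = 1.606250
t=2: π = [0.1412, 0.1869, 0.2025, 0.1551, 0.1267, 0.1875], E[r] = 0.8924, γ^t·E[r] = 0.722813, running G = 2.329063
t=3: π = [0.1392, 0.1874, 0.1990, 0.1553, 0.1251, 0.1940], E[r] = 0.9055, γ^t·E[r] = 0.660129, running G = 2.989191
t=4: π = [0.1397, 0.1873, 0.1998, 0.1553, 0.1255, 0.1924], E[r] = 0.9026, γ^t·E[r] = 0.592189, running G = 3.581380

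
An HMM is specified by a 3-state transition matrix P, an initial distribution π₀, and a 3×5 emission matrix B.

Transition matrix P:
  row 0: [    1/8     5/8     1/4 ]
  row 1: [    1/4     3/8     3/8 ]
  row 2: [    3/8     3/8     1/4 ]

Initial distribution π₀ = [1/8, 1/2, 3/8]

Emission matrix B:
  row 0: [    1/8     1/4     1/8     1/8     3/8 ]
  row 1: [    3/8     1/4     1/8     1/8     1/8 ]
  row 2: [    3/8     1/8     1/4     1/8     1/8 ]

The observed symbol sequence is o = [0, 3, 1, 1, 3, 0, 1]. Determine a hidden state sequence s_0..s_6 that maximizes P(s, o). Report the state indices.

path = [1, 2, 0, 1, 0, 1, 1]

t=0: δ = [1.562e-02, 1.875e-01, 1.406e-01]  (obs o_0=0)
t=1: δ = [6.592e-03, 8.789e-03, 8.789e-03]  ψ = [2, 1, 1]  (obs o_1=3)
t=2: δ = [8.240e-04, 1.030e-03, 4.120e-04]  ψ = [2, 0, 1]  (obs o_2=1)
t=3: δ = [6.437e-05, 1.287e-04, 4.828e-05]  ψ = [1, 0, 1]  (obs o_3=1)
t=4: δ = [4.023e-06, 6.035e-06, 6.035e-06]  ψ = [1, 1, 1]  (obs o_4=3)
t=5: δ = [2.829e-07, 9.430e-07, 8.487e-07]  ψ = [2, 0, 1]  (obs o_5=0)
t=6: δ = [7.956e-08, 8.840e-08, 4.420e-08]  ψ = [2, 1, 1]  (obs o_6=1)
backtrack: best end state = 1; path = [1, 2, 0, 1, 0, 1, 1]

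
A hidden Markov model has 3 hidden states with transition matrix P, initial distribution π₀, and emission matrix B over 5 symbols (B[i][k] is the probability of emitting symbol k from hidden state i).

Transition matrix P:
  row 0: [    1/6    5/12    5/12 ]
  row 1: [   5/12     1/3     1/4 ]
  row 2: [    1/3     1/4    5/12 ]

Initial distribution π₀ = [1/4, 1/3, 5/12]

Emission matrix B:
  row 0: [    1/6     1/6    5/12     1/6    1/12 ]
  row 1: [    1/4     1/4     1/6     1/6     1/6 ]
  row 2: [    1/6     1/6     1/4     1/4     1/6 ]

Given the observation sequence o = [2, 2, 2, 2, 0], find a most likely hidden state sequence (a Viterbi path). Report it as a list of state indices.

path = [2, 0, 2, 0, 1]

t=0: δ = [1.042e-01, 5.556e-02, 1.042e-01]  (obs o_0=2)
t=1: δ = [1.447e-02, 7.234e-03, 1.085e-02]  ψ = [2, 0, 0]  (obs o_1=2)
t=2: δ = [1.507e-03, 1.005e-03, 1.507e-03]  ψ = [2, 0, 0]  (obs o_2=2)
t=3: δ = [2.093e-04, 1.047e-04, 1.570e-04]  ψ = [2, 0, 0]  (obs o_3=2)
t=4: δ = [8.721e-06, 2.180e-05, 1.454e-05]  ψ = [2, 0, 0]  (obs o_4=0)
backtrack: best end state = 1; path = [2, 0, 2, 0, 1]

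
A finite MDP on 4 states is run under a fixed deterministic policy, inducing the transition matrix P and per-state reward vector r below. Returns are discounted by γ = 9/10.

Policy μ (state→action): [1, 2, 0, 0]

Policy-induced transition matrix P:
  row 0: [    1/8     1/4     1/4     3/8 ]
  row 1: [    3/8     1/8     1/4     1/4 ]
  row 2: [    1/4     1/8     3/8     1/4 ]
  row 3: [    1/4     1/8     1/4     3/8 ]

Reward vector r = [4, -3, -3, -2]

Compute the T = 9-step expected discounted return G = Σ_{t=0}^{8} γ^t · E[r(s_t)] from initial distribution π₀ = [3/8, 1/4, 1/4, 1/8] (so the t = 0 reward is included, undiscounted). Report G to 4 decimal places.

G = -5.4223

t=0: π = [0.3750, 0.2500, 0.2500, 0.1250], E[r] = -0.2500, γ^t·E[r] = -0.250000, running G = -0.250000
t=1: π = [0.2344, 0.1719, 0.2813, 0.3125], E[r] = -1.0469, γ^t·E[r] = -0.942188, running G = -1.192188
t=2: π = [0.2422, 0.1543, 0.2852, 0.3184], E[r] = -0.9863, γ^t·E[r] = -0.798926, running G = -1.991113
t=3: π = [0.2390, 0.1553, 0.2856, 0.3201], E[r] = -1.0068, γ^t·E[r] = -0.733983, running G = -2.725097
t=4: π = [0.2395, 0.1549, 0.2857, 0.3199], E[r] = -1.0034, γ^t·E[r] = -0.658323, running G = -3.383419
t=5: π = [0.2394, 0.1549, 0.2857, 0.3199], E[r] = -1.0041, γ^t·E[r] = -0.592939, running G = -3.976358
t=6: π = [0.2394, 0.1549, 0.2857, 0.3199], E[r] = -1.0040, γ^t·E[r] = -0.533566, running G = -4.509924
t=7: π = [0.2394, 0.1549, 0.2857, 0.3199], E[r] = -1.0040, γ^t·E[r] = -0.480224, running G = -4.990148
t=8: π = [0.2394, 0.1549, 0.2857, 0.3199], E[r] = -1.0040, γ^t·E[r] = -0.432199, running G = -5.422347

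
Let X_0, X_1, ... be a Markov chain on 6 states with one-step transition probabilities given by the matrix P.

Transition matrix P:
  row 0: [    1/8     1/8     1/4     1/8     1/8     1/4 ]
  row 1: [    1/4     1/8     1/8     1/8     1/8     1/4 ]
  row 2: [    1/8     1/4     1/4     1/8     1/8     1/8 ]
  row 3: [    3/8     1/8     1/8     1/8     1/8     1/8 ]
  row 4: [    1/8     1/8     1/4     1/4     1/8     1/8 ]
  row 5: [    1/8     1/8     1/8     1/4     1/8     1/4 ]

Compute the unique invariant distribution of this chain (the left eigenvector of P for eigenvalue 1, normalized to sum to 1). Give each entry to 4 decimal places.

Balance equations π_j = Σ_i π_i·P[i][j]:
  π_0 = 1/8·π_0 + 1/4·π_1 + 1/8·π_2 + 3/8·π_3 + 1/8·π_4 + 1/8·π_5
  π_1 = 1/8·π_0 + 1/8·π_1 + 1/4·π_2 + 1/8·π_3 + 1/8·π_4 + 1/8·π_5
  π_2 = 1/4·π_0 + 1/8·π_1 + 1/4·π_2 + 1/8·π_3 + 1/4·π_4 + 1/8·π_5
  π_3 = 1/8·π_0 + 1/8·π_1 + 1/8·π_2 + 1/8·π_3 + 1/4·π_4 + 1/4·π_5
  π_4 = 1/8·π_0 + 1/8·π_1 + 1/8·π_2 + 1/8·π_3 + 1/8·π_4 + 1/8·π_5
  normalize: π_0 + π_1 + π_2 + π_3 + π_4 + π_5 = 1
Solving the linear system gives exactly π = [6135/33224, 2465/16612, 777/4153, 5463/33224, 1/8, 6327/33224].

π = [0.1847, 0.1484, 0.1871, 0.1644, 0.1250, 0.1904]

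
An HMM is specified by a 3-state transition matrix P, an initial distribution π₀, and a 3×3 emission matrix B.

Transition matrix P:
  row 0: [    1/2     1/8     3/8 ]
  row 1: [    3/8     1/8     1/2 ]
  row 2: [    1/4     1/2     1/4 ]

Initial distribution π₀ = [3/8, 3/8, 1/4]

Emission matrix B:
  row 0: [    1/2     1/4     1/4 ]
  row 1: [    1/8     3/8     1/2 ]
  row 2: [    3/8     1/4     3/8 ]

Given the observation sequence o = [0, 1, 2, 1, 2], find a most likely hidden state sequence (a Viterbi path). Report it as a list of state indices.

path = [0, 2, 1, 2, 1]

t=0: δ = [1.875e-01, 4.688e-02, 9.375e-02]  (obs o_0=0)
t=1: δ = [2.344e-02, 1.758e-02, 1.758e-02]  ψ = [0, 2, 0]  (obs o_1=1)
t=2: δ = [2.930e-03, 4.395e-03, 3.296e-03]  ψ = [0, 2, 0]  (obs o_2=2)
t=3: δ = [4.120e-04, 6.180e-04, 5.493e-04]  ψ = [1, 2, 1]  (obs o_3=1)
t=4: δ = [5.794e-05, 1.373e-04, 1.159e-04]  ψ = [1, 2, 1]  (obs o_4=2)
backtrack: best end state = 1; path = [0, 2, 1, 2, 1]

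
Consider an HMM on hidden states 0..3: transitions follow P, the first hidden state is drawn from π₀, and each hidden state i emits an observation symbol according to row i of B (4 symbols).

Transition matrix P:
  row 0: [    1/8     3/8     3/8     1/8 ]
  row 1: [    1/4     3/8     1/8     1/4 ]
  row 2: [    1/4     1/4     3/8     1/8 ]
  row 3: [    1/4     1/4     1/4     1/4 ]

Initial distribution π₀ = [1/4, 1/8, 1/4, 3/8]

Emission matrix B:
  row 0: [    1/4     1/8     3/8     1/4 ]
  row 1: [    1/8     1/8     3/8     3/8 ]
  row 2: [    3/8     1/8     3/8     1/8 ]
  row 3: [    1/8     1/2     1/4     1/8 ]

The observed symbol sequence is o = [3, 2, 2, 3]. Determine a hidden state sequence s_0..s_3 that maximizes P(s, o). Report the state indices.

t=0: δ = [6.250e-02, 4.688e-02, 3.125e-02, 4.688e-02]  (obs o_0=3)
t=1: δ = [4.395e-03, 8.789e-03, 8.789e-03, 2.930e-03]  ψ = [1, 0, 0, 1]  (obs o_1=2)
t=2: δ = [8.240e-04, 1.236e-03, 1.236e-03, 5.493e-04]  ψ = [1, 1, 2, 1]  (obs o_2=2)
t=3: δ = [7.725e-05, 1.738e-04, 5.794e-05, 3.862e-05]  ψ = [1, 1, 2, 1]  (obs o_3=3)
backtrack: best end state = 1; path = [0, 1, 1, 1]

path = [0, 1, 1, 1]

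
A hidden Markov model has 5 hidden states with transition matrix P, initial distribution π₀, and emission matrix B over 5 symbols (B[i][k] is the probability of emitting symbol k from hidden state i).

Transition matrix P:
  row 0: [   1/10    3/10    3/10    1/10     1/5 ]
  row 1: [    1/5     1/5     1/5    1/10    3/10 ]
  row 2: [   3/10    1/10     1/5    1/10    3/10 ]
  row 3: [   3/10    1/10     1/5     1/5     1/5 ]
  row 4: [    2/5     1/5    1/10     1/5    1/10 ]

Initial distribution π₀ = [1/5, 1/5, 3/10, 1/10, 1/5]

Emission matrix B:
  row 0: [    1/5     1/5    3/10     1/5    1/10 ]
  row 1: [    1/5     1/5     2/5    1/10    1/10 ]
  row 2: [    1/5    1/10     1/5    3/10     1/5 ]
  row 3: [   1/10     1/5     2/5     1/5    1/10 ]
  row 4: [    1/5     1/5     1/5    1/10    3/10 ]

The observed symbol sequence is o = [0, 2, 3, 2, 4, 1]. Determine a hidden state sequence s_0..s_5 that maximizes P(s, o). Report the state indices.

path = [2, 4, 0, 1, 4, 0]

t=0: δ = [4.000e-02, 4.000e-02, 6.000e-02, 1.000e-02, 4.000e-02]  (obs o_0=0)
t=1: δ = [5.400e-03, 4.800e-03, 2.400e-03, 3.200e-03, 3.600e-03]  ψ = [2, 0, 0, 4, 2]  (obs o_1=2)
t=2: δ = [2.880e-04, 1.620e-04, 4.860e-04, 1.440e-04, 1.440e-04]  ψ = [4, 0, 0, 4, 1]  (obs o_2=3)
t=3: δ = [4.374e-05, 3.456e-05, 1.944e-05, 1.944e-05, 2.916e-05]  ψ = [2, 0, 2, 2, 2]  (obs o_3=2)
t=4: δ = [1.166e-06, 1.312e-06, 2.624e-06, 5.832e-07, 3.110e-06]  ψ = [4, 0, 0, 4, 1]  (obs o_4=4)
t=5: δ = [2.488e-07, 1.244e-07, 5.249e-08, 1.244e-07, 1.575e-07]  ψ = [4, 4, 2, 4, 2]  (obs o_5=1)
backtrack: best end state = 0; path = [2, 4, 0, 1, 4, 0]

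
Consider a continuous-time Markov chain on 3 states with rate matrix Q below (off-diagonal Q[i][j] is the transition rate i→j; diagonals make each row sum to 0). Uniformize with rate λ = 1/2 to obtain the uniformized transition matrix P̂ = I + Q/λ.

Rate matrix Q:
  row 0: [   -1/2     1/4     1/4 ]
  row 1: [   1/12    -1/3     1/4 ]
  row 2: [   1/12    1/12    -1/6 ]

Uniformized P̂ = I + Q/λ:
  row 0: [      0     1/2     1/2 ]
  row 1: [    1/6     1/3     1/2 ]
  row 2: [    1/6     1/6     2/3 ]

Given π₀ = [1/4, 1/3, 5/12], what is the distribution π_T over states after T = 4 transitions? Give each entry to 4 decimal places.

t=0: π = [0.2500, 0.3333, 0.4167]
t=1: π = [0.1250, 0.3056, 0.5694]
t=2: π = [0.1458, 0.2593, 0.5949]
t=3: π = [0.1424, 0.2585, 0.5992]
t=4: π = [0.1429, 0.2572, 0.5999]

π = [0.1429, 0.2572, 0.5999]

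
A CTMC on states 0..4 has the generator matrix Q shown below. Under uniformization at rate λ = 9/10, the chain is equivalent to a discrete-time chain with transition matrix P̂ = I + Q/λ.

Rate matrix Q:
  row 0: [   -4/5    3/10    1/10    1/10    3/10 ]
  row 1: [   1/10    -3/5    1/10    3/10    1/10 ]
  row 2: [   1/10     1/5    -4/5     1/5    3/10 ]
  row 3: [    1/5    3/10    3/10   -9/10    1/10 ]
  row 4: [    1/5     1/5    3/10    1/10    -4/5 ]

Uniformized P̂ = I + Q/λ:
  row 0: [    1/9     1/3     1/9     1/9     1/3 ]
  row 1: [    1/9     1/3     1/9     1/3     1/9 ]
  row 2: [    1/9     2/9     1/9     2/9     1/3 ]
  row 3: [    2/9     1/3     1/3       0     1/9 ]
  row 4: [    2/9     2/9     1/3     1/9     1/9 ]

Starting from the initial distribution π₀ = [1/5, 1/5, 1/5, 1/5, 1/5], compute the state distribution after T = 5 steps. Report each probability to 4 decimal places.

t=0: π = [0.2000, 0.2000, 0.2000, 0.2000, 0.2000]
t=1: π = [0.1556, 0.2889, 0.2000, 0.1556, 0.2000]
t=2: π = [0.1506, 0.2889, 0.1901, 0.1802, 0.1901]
t=3: π = [0.1523, 0.2911, 0.1934, 0.1764, 0.1868]
t=4: π = [0.1515, 0.2911, 0.1918, 0.1777, 0.1879]
t=5: π = [0.1517, 0.2911, 0.1924, 0.1774, 0.1874]

π = [0.1517, 0.2911, 0.1924, 0.1774, 0.1874]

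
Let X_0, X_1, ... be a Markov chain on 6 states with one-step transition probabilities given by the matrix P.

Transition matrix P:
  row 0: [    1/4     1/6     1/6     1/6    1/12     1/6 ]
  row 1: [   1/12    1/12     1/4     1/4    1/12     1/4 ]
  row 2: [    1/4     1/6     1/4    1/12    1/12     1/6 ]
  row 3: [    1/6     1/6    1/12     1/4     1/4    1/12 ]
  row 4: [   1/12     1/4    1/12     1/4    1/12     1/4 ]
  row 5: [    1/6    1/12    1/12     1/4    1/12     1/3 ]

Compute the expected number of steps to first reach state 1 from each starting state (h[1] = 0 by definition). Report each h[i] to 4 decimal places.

h = [6.2358, 0.0000, 6.2489, 6.0917, 5.7537, 6.8437]

First-step conditioning: h[1] = 0; for i ≠ 1, h[i] = 1 + Σ_k P[i][k]·h[k].
  h[0] = 1 + 1/4·h[0] + 1/6·h[2] + 1/6·h[3] + 1/12·h[4] + 1/6·h[5]
  h[2] = 1 + 1/4·h[0] + 1/4·h[2] + 1/12·h[3] + 1/12·h[4] + 1/6·h[5]
  h[3] = 1 + 1/6·h[0] + 1/12·h[2] + 1/4·h[3] + 1/4·h[4] + 1/12·h[5]
  h[4] = 1 + 1/12·h[0] + 1/12·h[2] + 1/4·h[3] + 1/12·h[4] + 1/4·h[5]
  h[5] = 1 + 1/6·h[0] + 1/12·h[2] + 1/4·h[3] + 1/12·h[4] + 1/3·h[5]
Solving the 5×5 linear system over states ≠ 1 gives exactly h = [1428/229, 0, 1431/229, 1395/229, 6588/1145, 7836/1145] (h[1] = 0 is the target).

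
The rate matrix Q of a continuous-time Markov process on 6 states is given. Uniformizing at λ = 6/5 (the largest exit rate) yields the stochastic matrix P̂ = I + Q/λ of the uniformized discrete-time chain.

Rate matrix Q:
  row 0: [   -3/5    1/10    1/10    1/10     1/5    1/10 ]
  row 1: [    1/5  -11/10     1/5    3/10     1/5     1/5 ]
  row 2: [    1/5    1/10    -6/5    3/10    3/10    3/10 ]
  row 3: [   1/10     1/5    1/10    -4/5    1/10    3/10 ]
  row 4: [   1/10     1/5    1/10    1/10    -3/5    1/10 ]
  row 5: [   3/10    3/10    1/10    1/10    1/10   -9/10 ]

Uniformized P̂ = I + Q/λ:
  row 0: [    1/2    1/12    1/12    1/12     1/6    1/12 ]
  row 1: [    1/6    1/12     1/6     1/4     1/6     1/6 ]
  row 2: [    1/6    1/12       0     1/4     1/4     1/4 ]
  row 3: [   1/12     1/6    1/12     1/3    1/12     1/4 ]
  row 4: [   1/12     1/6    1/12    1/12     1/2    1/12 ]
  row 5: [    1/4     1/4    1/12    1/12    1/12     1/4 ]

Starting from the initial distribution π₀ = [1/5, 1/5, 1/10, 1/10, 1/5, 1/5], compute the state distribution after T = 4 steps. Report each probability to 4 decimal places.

π = [0.2230, 0.1425, 0.0879, 0.1623, 0.2201, 0.1642]

t=0: π = [0.2000, 0.2000, 0.1000, 0.1000, 0.2000, 0.2000]
t=1: π = [0.2250, 0.1417, 0.0917, 0.1583, 0.2167, 0.1667]
t=2: π = [0.2243, 0.1424, 0.0875, 0.1618, 0.2194, 0.1646]
t=3: π = [0.2234, 0.1425, 0.0879, 0.1621, 0.2199, 0.1642]
t=4: π = [0.2230, 0.1425, 0.0879, 0.1623, 0.2201, 0.1642]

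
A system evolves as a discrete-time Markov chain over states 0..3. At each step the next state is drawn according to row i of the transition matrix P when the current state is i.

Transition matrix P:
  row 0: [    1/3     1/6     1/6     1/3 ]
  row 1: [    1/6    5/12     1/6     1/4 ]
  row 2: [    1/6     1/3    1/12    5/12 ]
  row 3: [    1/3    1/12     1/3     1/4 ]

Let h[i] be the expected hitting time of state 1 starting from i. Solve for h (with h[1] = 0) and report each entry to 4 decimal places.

First-step conditioning: h[1] = 0; for i ≠ 1, h[i] = 1 + Σ_k P[i][k]·h[k].
  h[0] = 1 + 1/3·h[0] + 1/6·h[2] + 1/3·h[3]
  h[2] = 1 + 1/6·h[0] + 1/12·h[2] + 5/12·h[3]
  h[3] = 1 + 1/3·h[0] + 1/3·h[2] + 1/4·h[3]
Solving the 3×3 linear system over states ≠ 1 gives exactly h = [167/29, 0, 142/29, 176/29] (h[1] = 0 is the target).

h = [5.7586, 0.0000, 4.8966, 6.0690]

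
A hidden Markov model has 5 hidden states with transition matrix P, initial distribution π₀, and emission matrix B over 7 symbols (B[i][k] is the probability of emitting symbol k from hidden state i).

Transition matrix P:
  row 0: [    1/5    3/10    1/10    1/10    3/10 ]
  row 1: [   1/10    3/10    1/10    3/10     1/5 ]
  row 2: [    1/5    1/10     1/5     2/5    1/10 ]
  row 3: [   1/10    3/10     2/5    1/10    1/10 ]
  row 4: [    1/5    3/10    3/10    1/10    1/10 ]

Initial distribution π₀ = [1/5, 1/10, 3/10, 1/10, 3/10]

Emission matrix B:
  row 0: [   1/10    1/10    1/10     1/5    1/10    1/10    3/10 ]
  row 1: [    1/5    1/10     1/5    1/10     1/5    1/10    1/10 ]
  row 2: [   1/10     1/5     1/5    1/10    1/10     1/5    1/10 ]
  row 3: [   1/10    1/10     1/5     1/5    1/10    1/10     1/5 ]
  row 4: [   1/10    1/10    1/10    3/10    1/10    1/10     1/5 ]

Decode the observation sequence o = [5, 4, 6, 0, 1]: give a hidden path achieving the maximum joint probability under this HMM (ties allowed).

t=0: δ = [2.000e-02, 1.000e-02, 6.000e-02, 1.000e-02, 3.000e-02]  (obs o_0=5)
t=1: δ = [1.200e-03, 1.800e-03, 1.200e-03, 2.400e-03, 6.000e-04]  ψ = [2, 4, 2, 2, 0]  (obs o_1=4)
t=2: δ = [7.200e-05, 7.200e-05, 9.600e-05, 1.080e-04, 7.200e-05]  ψ = [0, 3, 3, 1, 0]  (obs o_2=6)
t=3: δ = [1.920e-06, 6.480e-06, 4.320e-06, 3.840e-06, 2.160e-06]  ψ = [2, 3, 3, 2, 0]  (obs o_3=0)
t=4: δ = [8.640e-08, 1.944e-07, 3.072e-07, 1.944e-07, 1.296e-07]  ψ = [2, 1, 3, 1, 1]  (obs o_4=1)
backtrack: best end state = 2; path = [2, 3, 2, 3, 2]

path = [2, 3, 2, 3, 2]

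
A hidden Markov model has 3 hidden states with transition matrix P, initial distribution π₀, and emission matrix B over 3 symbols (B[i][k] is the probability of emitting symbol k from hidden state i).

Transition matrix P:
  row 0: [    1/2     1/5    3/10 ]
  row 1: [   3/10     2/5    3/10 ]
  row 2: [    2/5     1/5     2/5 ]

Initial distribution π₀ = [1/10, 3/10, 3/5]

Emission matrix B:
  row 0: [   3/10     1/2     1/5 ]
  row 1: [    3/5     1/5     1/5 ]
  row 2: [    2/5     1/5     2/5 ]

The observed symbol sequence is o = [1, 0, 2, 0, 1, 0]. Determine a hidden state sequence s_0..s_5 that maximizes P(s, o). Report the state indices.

t=0: δ = [5.000e-02, 6.000e-02, 1.200e-01]  (obs o_0=1)
t=1: δ = [1.440e-02, 1.440e-02, 1.920e-02]  ψ = [2, 1, 2]  (obs o_1=0)
t=2: δ = [1.536e-03, 1.152e-03, 3.072e-03]  ψ = [2, 1, 2]  (obs o_2=2)
t=3: δ = [3.686e-04, 3.686e-04, 4.915e-04]  ψ = [2, 2, 2]  (obs o_3=0)
t=4: δ = [9.830e-05, 2.949e-05, 3.932e-05]  ψ = [2, 1, 2]  (obs o_4=1)
t=5: δ = [1.475e-05, 1.180e-05, 1.180e-05]  ψ = [0, 0, 0]  (obs o_5=0)
backtrack: best end state = 0; path = [2, 2, 2, 2, 0, 0]

path = [2, 2, 2, 2, 0, 0]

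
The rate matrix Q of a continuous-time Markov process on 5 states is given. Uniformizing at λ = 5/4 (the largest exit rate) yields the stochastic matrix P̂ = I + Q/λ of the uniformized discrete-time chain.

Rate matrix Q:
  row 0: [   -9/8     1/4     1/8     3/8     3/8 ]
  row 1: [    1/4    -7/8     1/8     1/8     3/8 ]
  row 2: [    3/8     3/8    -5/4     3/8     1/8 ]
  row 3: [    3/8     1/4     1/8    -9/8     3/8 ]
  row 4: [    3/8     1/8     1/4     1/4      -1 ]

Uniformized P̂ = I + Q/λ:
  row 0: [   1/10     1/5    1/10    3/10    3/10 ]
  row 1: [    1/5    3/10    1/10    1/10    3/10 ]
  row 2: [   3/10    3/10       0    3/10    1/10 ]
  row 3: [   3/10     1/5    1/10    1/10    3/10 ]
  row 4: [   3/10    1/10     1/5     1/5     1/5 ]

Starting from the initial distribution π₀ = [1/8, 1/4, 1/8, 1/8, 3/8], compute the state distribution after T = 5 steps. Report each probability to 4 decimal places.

t=0: π = [0.1250, 0.2500, 0.1250, 0.1250, 0.3750]
t=1: π = [0.2500, 0.2000, 0.1250, 0.1875, 0.2375]
t=2: π = [0.2300, 0.2088, 0.1113, 0.1988, 0.2513]
t=3: π = [0.2331, 0.2069, 0.1140, 0.1934, 0.2526]
t=4: π = [0.2327, 0.2068, 0.1139, 0.1947, 0.2519]
t=5: π = [0.2328, 0.2069, 0.1138, 0.1945, 0.2520]

π = [0.2328, 0.2069, 0.1138, 0.1945, 0.2520]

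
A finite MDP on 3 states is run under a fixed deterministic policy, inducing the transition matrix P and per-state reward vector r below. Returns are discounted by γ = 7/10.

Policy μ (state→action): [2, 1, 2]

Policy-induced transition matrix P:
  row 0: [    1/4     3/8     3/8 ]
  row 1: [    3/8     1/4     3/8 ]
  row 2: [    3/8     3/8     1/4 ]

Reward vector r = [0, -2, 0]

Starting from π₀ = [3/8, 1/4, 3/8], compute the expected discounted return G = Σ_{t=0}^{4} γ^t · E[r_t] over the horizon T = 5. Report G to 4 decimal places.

G = -1.6955

t=0: π = [0.3750, 0.2500, 0.3750], E[r] = -0.5000, γ^t·E[r] = -0.500000, running G = -0.500000
t=1: π = [0.3281, 0.3438, 0.3281], E[r] = -0.6875, γ^t·E[r] = -0.481250, running G = -0.981250
t=2: π = [0.3340, 0.3320, 0.3340], E[r] = -0.6641, γ^t·E[r] = -0.325391, running G = -1.306641
t=3: π = [0.3333, 0.3335, 0.3333], E[r] = -0.6670, γ^t·E[r] = -0.228778, running G = -1.535419
t=4: π = [0.3333, 0.3333, 0.3333], E[r] = -0.6666, γ^t·E[r] = -0.160057, running G = -1.695476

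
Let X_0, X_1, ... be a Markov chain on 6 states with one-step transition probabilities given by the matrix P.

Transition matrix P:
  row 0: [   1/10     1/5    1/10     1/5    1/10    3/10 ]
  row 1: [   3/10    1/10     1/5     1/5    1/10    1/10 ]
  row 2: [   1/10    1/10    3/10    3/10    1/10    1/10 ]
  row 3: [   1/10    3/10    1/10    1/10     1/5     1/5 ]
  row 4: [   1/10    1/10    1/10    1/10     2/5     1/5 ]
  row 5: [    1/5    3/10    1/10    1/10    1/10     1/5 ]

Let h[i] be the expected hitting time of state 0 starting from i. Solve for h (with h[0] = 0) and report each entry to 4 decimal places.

First-step conditioning: h[0] = 0; for i ≠ 0, h[i] = 1 + Σ_k P[i][k]·h[k].
  h[1] = 1 + 1/10·h[1] + 1/5·h[2] + 1/5·h[3] + 1/10·h[4] + 1/10·h[5]
  h[2] = 1 + 1/10·h[1] + 3/10·h[2] + 3/10·h[3] + 1/10·h[4] + 1/10·h[5]
  h[3] = 1 + 3/10·h[1] + 1/10·h[2] + 1/10·h[3] + 1/5·h[4] + 1/5·h[5]
  h[4] = 1 + 1/10·h[1] + 1/10·h[2] + 1/10·h[3] + 2/5·h[4] + 1/5·h[5]
  h[5] = 1 + 3/10·h[1] + 1/10·h[2] + 1/10·h[3] + 1/10·h[4] + 1/5·h[5]
Solving the 5×5 linear system over states ≠ 0 gives exactly h = [0, 6470/1193, 8042/1193, 7678/1193, 7980/1193, 6880/1193] (h[0] = 0 is the target).

h = [0.0000, 5.4233, 6.7410, 6.4359, 6.6890, 5.7670]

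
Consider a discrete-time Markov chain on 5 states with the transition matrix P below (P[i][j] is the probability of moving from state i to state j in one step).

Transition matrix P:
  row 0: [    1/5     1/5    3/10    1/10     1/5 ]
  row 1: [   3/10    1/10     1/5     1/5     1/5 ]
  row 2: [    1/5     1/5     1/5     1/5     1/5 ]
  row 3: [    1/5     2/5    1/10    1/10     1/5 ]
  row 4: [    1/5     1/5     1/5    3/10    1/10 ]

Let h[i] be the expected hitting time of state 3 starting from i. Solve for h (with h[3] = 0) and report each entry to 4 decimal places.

h = [5.6019, 5.1389, 5.0926, 0.0000, 4.6296]

First-step conditioning: h[3] = 0; for i ≠ 3, h[i] = 1 + Σ_k P[i][k]·h[k].
  h[0] = 1 + 1/5·h[0] + 1/5·h[1] + 3/10·h[2] + 1/5·h[4]
  h[1] = 1 + 3/10·h[0] + 1/10·h[1] + 1/5·h[2] + 1/5·h[4]
  h[2] = 1 + 1/5·h[0] + 1/5·h[1] + 1/5·h[2] + 1/5·h[4]
  h[4] = 1 + 1/5·h[0] + 1/5·h[1] + 1/5·h[2] + 1/10·h[4]
Solving the 4×4 linear system over states ≠ 3 gives exactly h = [605/108, 185/36, 275/54, 0, 125/27] (h[3] = 0 is the target).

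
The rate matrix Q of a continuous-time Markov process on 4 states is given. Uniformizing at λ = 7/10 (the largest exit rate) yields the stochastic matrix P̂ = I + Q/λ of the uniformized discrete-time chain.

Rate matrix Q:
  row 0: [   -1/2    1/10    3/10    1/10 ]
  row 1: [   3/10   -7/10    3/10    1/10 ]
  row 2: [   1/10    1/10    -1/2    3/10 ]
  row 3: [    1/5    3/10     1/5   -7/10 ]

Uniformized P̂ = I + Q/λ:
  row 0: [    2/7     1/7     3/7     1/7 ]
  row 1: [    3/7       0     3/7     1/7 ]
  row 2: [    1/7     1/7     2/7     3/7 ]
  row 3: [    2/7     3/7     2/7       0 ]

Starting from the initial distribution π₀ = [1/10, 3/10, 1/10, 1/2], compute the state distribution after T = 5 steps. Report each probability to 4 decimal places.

π = [0.2612, 0.1776, 0.3487, 0.2124]

t=0: π = [0.1000, 0.3000, 0.1000, 0.5000]
t=1: π = [0.3143, 0.2429, 0.3429, 0.1000]
t=2: π = [0.2714, 0.1367, 0.3653, 0.2265]
t=3: π = [0.2531, 0.1880, 0.3440, 0.2149]
t=4: π = [0.2634, 0.1774, 0.3487, 0.2105]
t=5: π = [0.2612, 0.1776, 0.3487, 0.2124]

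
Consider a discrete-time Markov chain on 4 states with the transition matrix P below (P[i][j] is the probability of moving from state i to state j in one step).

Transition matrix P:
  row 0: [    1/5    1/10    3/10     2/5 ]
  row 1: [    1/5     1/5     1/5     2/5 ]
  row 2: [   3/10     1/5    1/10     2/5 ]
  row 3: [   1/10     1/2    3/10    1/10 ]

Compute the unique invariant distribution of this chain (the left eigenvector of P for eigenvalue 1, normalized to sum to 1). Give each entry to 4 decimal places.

Balance equations π_j = Σ_i π_i·P[i][j]:
  π_0 = 1/5·π_0 + 1/5·π_1 + 3/10·π_2 + 1/10·π_3
  π_1 = 1/10·π_0 + 1/5·π_1 + 1/5·π_2 + 1/2·π_3
  π_2 = 3/10·π_0 + 1/5·π_1 + 1/10·π_2 + 3/10·π_3
  normalize: π_0 + π_1 + π_2 + π_3 = 1
Solving the linear system gives exactly π = [272/1417, 387/1417, 322/1417, 4/13].

π = [0.1920, 0.2731, 0.2272, 0.3077]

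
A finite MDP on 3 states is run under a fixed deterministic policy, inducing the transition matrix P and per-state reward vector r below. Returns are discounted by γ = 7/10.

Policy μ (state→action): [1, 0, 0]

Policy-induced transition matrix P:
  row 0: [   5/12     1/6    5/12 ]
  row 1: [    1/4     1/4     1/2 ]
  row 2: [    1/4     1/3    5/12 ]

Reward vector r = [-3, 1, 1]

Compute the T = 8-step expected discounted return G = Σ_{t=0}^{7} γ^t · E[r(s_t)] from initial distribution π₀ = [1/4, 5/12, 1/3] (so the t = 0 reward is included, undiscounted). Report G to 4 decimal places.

t=0: π = [0.2500, 0.4167, 0.3333], E[r] = 0.0000, γ^t·E[r] = 0.000000, running G = 0.000000
t=1: π = [0.2917, 0.2569, 0.4514], E[r] = -0.1667, γ^t·E[r] = -0.116667, running G = -0.116667
t=2: π = [0.2986, 0.2633, 0.4381], E[r] = -0.1944, γ^t·E[r] = -0.095278, running G = -0.211944
t=3: π = [0.2998, 0.2616, 0.4386], E[r] = -0.1991, γ^t·E[r] = -0.068282, running G = -0.280227
t=4: π = [0.3000, 0.2616, 0.4385], E[r] = -0.1998, γ^t·E[r] = -0.047983, running G = -0.328210
t=5: π = [0.3000, 0.2615, 0.4385], E[r] = -0.2000, γ^t·E[r] = -0.033610, running G = -0.361819
t=6: π = [0.3000, 0.2615, 0.4385], E[r] = -0.2000, γ^t·E[r] = -0.023529, running G = -0.385349
t=7: π = [0.3000, 0.2615, 0.4385], E[r] = -0.2000, γ^t·E[r] = -0.016471, running G = -0.401820

G = -0.4018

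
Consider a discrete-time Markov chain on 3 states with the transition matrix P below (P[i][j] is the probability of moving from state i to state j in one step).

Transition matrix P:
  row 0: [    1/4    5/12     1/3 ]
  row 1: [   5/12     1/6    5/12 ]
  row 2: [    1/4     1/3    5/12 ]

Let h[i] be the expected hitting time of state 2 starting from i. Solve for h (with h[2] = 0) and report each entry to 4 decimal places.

h = [2.7692, 2.5846, 0.0000]

First-step conditioning: h[2] = 0; for i ≠ 2, h[i] = 1 + Σ_k P[i][k]·h[k].
  h[0] = 1 + 1/4·h[0] + 5/12·h[1]
  h[1] = 1 + 5/12·h[0] + 1/6·h[1]
Solving the 2×2 linear system over states ≠ 2 gives exactly h = [36/13, 168/65, 0] (h[2] = 0 is the target).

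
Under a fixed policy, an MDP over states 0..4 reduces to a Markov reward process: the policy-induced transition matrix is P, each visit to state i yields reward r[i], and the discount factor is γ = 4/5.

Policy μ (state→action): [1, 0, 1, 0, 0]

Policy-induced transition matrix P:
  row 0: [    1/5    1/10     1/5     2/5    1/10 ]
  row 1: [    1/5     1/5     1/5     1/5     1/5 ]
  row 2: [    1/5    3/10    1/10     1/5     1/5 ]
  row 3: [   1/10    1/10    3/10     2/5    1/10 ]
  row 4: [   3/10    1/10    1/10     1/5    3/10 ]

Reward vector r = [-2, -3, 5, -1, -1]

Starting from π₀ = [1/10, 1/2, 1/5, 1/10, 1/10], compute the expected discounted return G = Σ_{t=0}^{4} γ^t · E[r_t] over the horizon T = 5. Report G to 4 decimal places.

t=0: π = [0.1000, 0.5000, 0.2000, 0.1000, 0.1000], E[r] = -0.9000, γ^t·E[r] = -0.900000, running G = -0.900000
t=1: π = [0.2000, 0.1900, 0.1800, 0.2400, 0.1900], E[r] = -0.5000, γ^t·E[r] = -0.400000, running G = -1.300000
t=2: π = [0.1950, 0.1550, 0.1870, 0.2880, 0.1750], E[r] = -0.3830, γ^t·E[r] = -0.245120, running G = -1.545120
t=3: π = [0.1887, 0.1529, 0.1926, 0.2966, 0.1692], E[r] = -0.3389, γ^t·E[r] = -0.173517, running G = -1.718637
t=4: π = [0.1873, 0.1538, 0.1935, 0.2971, 0.1684], E[r] = -0.3340, γ^t·E[r] = -0.136806, running G = -1.855443

G = -1.8554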